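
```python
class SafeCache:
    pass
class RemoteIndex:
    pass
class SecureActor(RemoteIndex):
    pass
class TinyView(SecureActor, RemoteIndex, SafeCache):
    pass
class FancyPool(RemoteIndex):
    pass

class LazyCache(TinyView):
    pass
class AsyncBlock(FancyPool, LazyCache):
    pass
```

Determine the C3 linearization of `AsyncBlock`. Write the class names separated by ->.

AsyncBlock -> FancyPool -> LazyCache -> TinyView -> SecureActor -> RemoteIndex -> SafeCache -> object

L[AsyncBlock] = AsyncBlock + merge(L[FancyPool], L[LazyCache], [FancyPool LazyCache])
  take FancyPool:  [FancyPool RemoteIndex object] + [LazyCache TinyView SecureActor RemoteIndex SafeCache object] + [FancyPool LazyCache]
  take LazyCache:  [RemoteIndex object] + [LazyCache TinyView SecureActor RemoteIndex SafeCache object] + [LazyCache]
  take TinyView:  [RemoteIndex object] + [TinyView SecureActor RemoteIndex SafeCache object]
  take SecureActor:  [RemoteIndex object] + [SecureActor RemoteIndex SafeCache object]
  take RemoteIndex:  [RemoteIndex object] + [RemoteIndex SafeCache object]
  take SafeCache:  [object] + [SafeCache object]
  take object:  [object] + [object]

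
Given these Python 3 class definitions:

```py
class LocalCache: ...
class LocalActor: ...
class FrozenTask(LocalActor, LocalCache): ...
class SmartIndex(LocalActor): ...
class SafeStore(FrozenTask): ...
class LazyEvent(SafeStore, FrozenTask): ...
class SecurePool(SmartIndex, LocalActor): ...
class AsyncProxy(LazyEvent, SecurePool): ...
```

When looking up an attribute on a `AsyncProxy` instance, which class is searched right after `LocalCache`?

object

L[AsyncProxy] = AsyncProxy + merge(L[LazyEvent], L[SecurePool], [LazyEvent SecurePool])
  take LazyEvent:  [LazyEvent SafeStore FrozenTask LocalActor LocalCache object] + [SecurePool SmartIndex LocalActor object] + [LazyEvent SecurePool]
  take SafeStore:  [SafeStore FrozenTask LocalActor LocalCache object] + [SecurePool SmartIndex LocalActor object] + [SecurePool]
  take FrozenTask:  [FrozenTask LocalActor LocalCache object] + [SecurePool SmartIndex LocalActor object] + [SecurePool]
  take SecurePool:  [LocalActor LocalCache object] + [SecurePool SmartIndex LocalActor object] + [SecurePool]
  take SmartIndex:  [LocalActor LocalCache object] + [SmartIndex LocalActor object]
  take LocalActor:  [LocalActor LocalCache object] + [LocalActor object]
  take LocalCache:  [LocalCache object] + [object]
  take object:  [object] + [object]
MRO: AsyncProxy LazyEvent SafeStore FrozenTask SecurePool SmartIndex LocalActor LocalCache object
LocalCache is at position 7; next is object.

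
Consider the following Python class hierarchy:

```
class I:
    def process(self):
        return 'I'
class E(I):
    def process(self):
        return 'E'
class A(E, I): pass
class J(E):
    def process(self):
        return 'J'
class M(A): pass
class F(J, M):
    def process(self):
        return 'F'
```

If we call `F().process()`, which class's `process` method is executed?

F

L[F] = F + merge(L[J], L[M], [J M])
  take J:  [J E I object] + [M A E I object] + [J M]
  take M:  [E I object] + [M A E I object] + [M]
  take A:  [E I object] + [A E I object]
  take E:  [E I object] + [E I object]
  take I:  [I object] + [I object]
  take object:  [object] + [object]
MRO: F J M A E I object
process is defined in: E, F, I, J. First along the MRO is F.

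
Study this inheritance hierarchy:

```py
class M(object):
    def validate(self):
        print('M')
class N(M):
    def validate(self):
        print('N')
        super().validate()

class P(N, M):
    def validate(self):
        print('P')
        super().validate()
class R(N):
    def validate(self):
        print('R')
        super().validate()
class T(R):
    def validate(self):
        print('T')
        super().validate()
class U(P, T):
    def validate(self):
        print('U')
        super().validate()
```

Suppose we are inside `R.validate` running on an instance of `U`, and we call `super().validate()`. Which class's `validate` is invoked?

L[U] = U + merge(L[P], L[T], [P T])
  take P:  [P N M object] + [T R N M object] + [P T]
  take T:  [N M object] + [T R N M object] + [T]
  take R:  [N M object] + [R N M object]
  take N:  [N M object] + [N M object]
  take M:  [M object] + [M object]
  take object:  [object] + [object]
MRO: U P T R N M object
super() in R.validate on a U instance goes to the class after R in U's MRO: N.

N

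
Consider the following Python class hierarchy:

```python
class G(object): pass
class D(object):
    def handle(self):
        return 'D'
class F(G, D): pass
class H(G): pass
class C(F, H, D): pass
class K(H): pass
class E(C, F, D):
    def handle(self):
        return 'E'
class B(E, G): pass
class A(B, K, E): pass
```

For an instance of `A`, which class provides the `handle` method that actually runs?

L[A] = A + merge(L[B], L[K], L[E], [B K E])
  take B:  [B E C F H G D object] + [K H G object] + [E C F H G D object] + [B K E]
  take K:  [E C F H G D object] + [K H G object] + [E C F H G D object] + [K E]
  take E:  [E C F H G D object] + [H G object] + [E C F H G D object] + [E]
  take C:  [C F H G D object] + [H G object] + [C F H G D object]
  take F:  [F H G D object] + [H G object] + [F H G D object]
  take H:  [H G D object] + [H G object] + [H G D object]
  take G:  [G D object] + [G object] + [G D object]
  take D:  [D object] + [object] + [D object]
  take object:  [object] + [object] + [object]
MRO: A B K E C F H G D object
handle is defined in: D, E. First along the MRO is E.

E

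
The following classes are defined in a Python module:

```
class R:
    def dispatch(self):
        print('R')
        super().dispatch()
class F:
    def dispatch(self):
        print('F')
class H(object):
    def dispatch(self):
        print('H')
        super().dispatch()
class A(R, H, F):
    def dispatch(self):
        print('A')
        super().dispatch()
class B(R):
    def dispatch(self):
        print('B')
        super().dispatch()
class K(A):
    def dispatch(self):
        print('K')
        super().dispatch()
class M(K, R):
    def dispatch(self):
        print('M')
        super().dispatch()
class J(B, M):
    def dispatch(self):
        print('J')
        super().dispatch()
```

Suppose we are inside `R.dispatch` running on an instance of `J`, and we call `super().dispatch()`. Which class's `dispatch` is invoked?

L[J] = J + merge(L[B], L[M], [B M])
  take B:  [B R object] + [M K A R H F object] + [B M]
  take M:  [R object] + [M K A R H F object] + [M]
  take K:  [R object] + [K A R H F object]
  take A:  [R object] + [A R H F object]
  take R:  [R object] + [R H F object]
  take H:  [object] + [H F object]
  take F:  [object] + [F object]
  take object:  [object] + [object]
MRO: J B M K A R H F object
super() in R.dispatch on a J instance goes to the class after R in J's MRO: H.

H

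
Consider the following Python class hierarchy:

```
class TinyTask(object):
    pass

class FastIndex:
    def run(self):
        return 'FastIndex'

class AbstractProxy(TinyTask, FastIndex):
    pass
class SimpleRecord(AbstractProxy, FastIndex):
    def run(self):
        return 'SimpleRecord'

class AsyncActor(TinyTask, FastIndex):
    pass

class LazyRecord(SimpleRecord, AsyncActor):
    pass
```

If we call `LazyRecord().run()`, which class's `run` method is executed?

SimpleRecord

L[LazyRecord] = LazyRecord + merge(L[SimpleRecord], L[AsyncActor], [SimpleRecord AsyncActor])
  take SimpleRecord:  [SimpleRecord AbstractProxy TinyTask FastIndex object] + [AsyncActor TinyTask FastIndex object] + [SimpleRecord AsyncActor]
  take AbstractProxy:  [AbstractProxy TinyTask FastIndex object] + [AsyncActor TinyTask FastIndex object] + [AsyncActor]
  take AsyncActor:  [TinyTask FastIndex object] + [AsyncActor TinyTask FastIndex object] + [AsyncActor]
  take TinyTask:  [TinyTask FastIndex object] + [TinyTask FastIndex object]
  take FastIndex:  [FastIndex object] + [FastIndex object]
  take object:  [object] + [object]
MRO: LazyRecord SimpleRecord AbstractProxy AsyncActor TinyTask FastIndex object
run is defined in: FastIndex, SimpleRecord. First along the MRO is SimpleRecord.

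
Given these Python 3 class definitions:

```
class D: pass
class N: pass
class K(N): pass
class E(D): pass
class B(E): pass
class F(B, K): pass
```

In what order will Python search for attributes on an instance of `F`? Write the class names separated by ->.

L[F] = F + merge(L[B], L[K], [B K])
  take B:  [B E D object] + [K N object] + [B K]
  take E:  [E D object] + [K N object] + [K]
  take D:  [D object] + [K N object] + [K]
  take K:  [object] + [K N object] + [K]
  take N:  [object] + [N object]
  take object:  [object] + [object]

F -> B -> E -> D -> K -> N -> object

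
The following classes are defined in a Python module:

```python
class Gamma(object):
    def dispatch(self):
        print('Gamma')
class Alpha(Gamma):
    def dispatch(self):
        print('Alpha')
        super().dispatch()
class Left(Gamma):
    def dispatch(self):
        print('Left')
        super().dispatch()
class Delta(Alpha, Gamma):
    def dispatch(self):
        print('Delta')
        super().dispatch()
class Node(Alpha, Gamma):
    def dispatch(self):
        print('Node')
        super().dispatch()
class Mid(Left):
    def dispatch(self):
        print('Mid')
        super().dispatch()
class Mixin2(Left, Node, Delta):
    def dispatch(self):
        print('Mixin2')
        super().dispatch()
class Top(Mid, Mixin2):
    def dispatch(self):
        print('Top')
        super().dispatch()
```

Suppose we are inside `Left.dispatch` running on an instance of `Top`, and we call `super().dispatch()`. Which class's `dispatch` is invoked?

Node

L[Top] = Top + merge(L[Mid], L[Mixin2], [Mid Mixin2])
  take Mid:  [Mid Left Gamma object] + [Mixin2 Left Node Delta Alpha Gamma object] + [Mid Mixin2]
  take Mixin2:  [Left Gamma object] + [Mixin2 Left Node Delta Alpha Gamma object] + [Mixin2]
  take Left:  [Left Gamma object] + [Left Node Delta Alpha Gamma object]
  take Node:  [Gamma object] + [Node Delta Alpha Gamma object]
  take Delta:  [Gamma object] + [Delta Alpha Gamma object]
  take Alpha:  [Gamma object] + [Alpha Gamma object]
  take Gamma:  [Gamma object] + [Gamma object]
  take object:  [object] + [object]
MRO: Top Mid Mixin2 Left Node Delta Alpha Gamma object
super() in Left.dispatch on a Top instance goes to the class after Left in Top's MRO: Node.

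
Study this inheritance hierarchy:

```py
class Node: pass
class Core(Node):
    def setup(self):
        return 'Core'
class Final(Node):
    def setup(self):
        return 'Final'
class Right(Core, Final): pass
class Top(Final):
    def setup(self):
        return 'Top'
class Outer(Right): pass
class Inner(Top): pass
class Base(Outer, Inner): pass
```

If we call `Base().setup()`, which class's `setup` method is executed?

L[Base] = Base + merge(L[Outer], L[Inner], [Outer Inner])
  take Outer:  [Outer Right Core Final Node object] + [Inner Top Final Node object] + [Outer Inner]
  take Right:  [Right Core Final Node object] + [Inner Top Final Node object] + [Inner]
  take Core:  [Core Final Node object] + [Inner Top Final Node object] + [Inner]
  take Inner:  [Final Node object] + [Inner Top Final Node object] + [Inner]
  take Top:  [Final Node object] + [Top Final Node object]
  take Final:  [Final Node object] + [Final Node object]
  take Node:  [Node object] + [Node object]
  take object:  [object] + [object]
MRO: Base Outer Right Core Inner Top Final Node object
setup is defined in: Core, Final, Top. First along the MRO is Core.

Core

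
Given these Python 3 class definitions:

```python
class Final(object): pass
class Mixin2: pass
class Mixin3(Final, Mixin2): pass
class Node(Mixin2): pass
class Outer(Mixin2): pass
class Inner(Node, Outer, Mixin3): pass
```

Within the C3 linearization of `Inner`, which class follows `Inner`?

Node

L[Inner] = Inner + merge(L[Node], L[Outer], L[Mixin3], [Node Outer Mixin3])
  take Node:  [Node Mixin2 object] + [Outer Mixin2 object] + [Mixin3 Final Mixin2 object] + [Node Outer Mixin3]
  take Outer:  [Mixin2 object] + [Outer Mixin2 object] + [Mixin3 Final Mixin2 object] + [Outer Mixin3]
  take Mixin3:  [Mixin2 object] + [Mixin2 object] + [Mixin3 Final Mixin2 object] + [Mixin3]
  take Final:  [Mixin2 object] + [Mixin2 object] + [Final Mixin2 object]
  take Mixin2:  [Mixin2 object] + [Mixin2 object] + [Mixin2 object]
  take object:  [object] + [object] + [object]
MRO: Inner Node Outer Mixin3 Final Mixin2 object
Inner is at position 0; next is Node.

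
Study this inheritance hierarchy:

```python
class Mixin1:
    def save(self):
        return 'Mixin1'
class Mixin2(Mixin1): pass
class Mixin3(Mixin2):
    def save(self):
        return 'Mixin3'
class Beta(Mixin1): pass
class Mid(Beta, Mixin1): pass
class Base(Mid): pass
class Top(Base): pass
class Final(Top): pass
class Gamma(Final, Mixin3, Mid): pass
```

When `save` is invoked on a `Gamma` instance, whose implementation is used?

Mixin3

L[Gamma] = Gamma + merge(L[Final], L[Mixin3], L[Mid], [Final Mixin3 Mid])
  take Final:  [Final Top Base Mid Beta Mixin1 object] + [Mixin3 Mixin2 Mixin1 object] + [Mid Beta Mixin1 object] + [Final Mixin3 Mid]
  take Top:  [Top Base Mid Beta Mixin1 object] + [Mixin3 Mixin2 Mixin1 object] + [Mid Beta Mixin1 object] + [Mixin3 Mid]
  take Base:  [Base Mid Beta Mixin1 object] + [Mixin3 Mixin2 Mixin1 object] + [Mid Beta Mixin1 object] + [Mixin3 Mid]
  take Mixin3:  [Mid Beta Mixin1 object] + [Mixin3 Mixin2 Mixin1 object] + [Mid Beta Mixin1 object] + [Mixin3 Mid]
  take Mid:  [Mid Beta Mixin1 object] + [Mixin2 Mixin1 object] + [Mid Beta Mixin1 object] + [Mid]
  take Beta:  [Beta Mixin1 object] + [Mixin2 Mixin1 object] + [Beta Mixin1 object]
  take Mixin2:  [Mixin1 object] + [Mixin2 Mixin1 object] + [Mixin1 object]
  take Mixin1:  [Mixin1 object] + [Mixin1 object] + [Mixin1 object]
  take object:  [object] + [object] + [object]
MRO: Gamma Final Top Base Mixin3 Mid Beta Mixin2 Mixin1 object
save is defined in: Mixin1, Mixin3. First along the MRO is Mixin3.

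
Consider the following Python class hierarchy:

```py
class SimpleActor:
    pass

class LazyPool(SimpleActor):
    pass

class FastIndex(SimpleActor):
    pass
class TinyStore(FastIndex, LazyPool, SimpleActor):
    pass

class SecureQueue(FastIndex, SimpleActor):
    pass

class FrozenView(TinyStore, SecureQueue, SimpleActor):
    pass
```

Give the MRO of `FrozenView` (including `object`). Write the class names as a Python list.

L[FrozenView] = FrozenView + merge(L[TinyStore], L[SecureQueue], L[SimpleActor], [TinyStore SecureQueue SimpleActor])
  take TinyStore:  [TinyStore FastIndex LazyPool SimpleActor object] + [SecureQueue FastIndex SimpleActor object] + [SimpleActor object] + [TinyStore SecureQueue SimpleActor]
  take SecureQueue:  [FastIndex LazyPool SimpleActor object] + [SecureQueue FastIndex SimpleActor object] + [SimpleActor object] + [SecureQueue SimpleActor]
  take FastIndex:  [FastIndex LazyPool SimpleActor object] + [FastIndex SimpleActor object] + [SimpleActor object] + [SimpleActor]
  take LazyPool:  [LazyPool SimpleActor object] + [SimpleActor object] + [SimpleActor object] + [SimpleActor]
  take SimpleActor:  [SimpleActor object] + [SimpleActor object] + [SimpleActor object] + [SimpleActor]
  take object:  [object] + [object] + [object]

[FrozenView, TinyStore, SecureQueue, FastIndex, LazyPool, SimpleActor, object]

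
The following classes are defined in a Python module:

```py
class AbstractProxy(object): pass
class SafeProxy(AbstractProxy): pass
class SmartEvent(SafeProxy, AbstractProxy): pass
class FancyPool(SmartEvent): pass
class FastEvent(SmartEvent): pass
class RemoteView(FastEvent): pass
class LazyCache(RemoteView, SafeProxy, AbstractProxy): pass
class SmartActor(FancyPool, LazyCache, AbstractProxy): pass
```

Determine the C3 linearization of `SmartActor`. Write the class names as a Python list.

[SmartActor, FancyPool, LazyCache, RemoteView, FastEvent, SmartEvent, SafeProxy, AbstractProxy, object]

L[SmartActor] = SmartActor + merge(L[FancyPool], L[LazyCache], L[AbstractProxy], [FancyPool LazyCache AbstractProxy])
  take FancyPool:  [FancyPool SmartEvent SafeProxy AbstractProxy object] + [LazyCache RemoteView FastEvent SmartEvent SafeProxy AbstractProxy object] + [AbstractProxy object] + [FancyPool LazyCache AbstractProxy]
  take LazyCache:  [SmartEvent SafeProxy AbstractProxy object] + [LazyCache RemoteView FastEvent SmartEvent SafeProxy AbstractProxy object] + [AbstractProxy object] + [LazyCache AbstractProxy]
  take RemoteView:  [SmartEvent SafeProxy AbstractProxy object] + [RemoteView FastEvent SmartEvent SafeProxy AbstractProxy object] + [AbstractProxy object] + [AbstractProxy]
  take FastEvent:  [SmartEvent SafeProxy AbstractProxy object] + [FastEvent SmartEvent SafeProxy AbstractProxy object] + [AbstractProxy object] + [AbstractProxy]
  take SmartEvent:  [SmartEvent SafeProxy AbstractProxy object] + [SmartEvent SafeProxy AbstractProxy object] + [AbstractProxy object] + [AbstractProxy]
  take SafeProxy:  [SafeProxy AbstractProxy object] + [SafeProxy AbstractProxy object] + [AbstractProxy object] + [AbstractProxy]
  take AbstractProxy:  [AbstractProxy object] + [AbstractProxy object] + [AbstractProxy object] + [AbstractProxy]
  take object:  [object] + [object] + [object]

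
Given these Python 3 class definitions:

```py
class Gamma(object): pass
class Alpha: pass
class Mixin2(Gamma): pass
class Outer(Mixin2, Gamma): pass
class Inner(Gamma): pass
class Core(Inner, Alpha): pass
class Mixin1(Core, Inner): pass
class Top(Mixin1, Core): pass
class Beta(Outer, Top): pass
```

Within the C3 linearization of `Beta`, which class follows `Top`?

L[Beta] = Beta + merge(L[Outer], L[Top], [Outer Top])
  take Outer:  [Outer Mixin2 Gamma object] + [Top Mixin1 Core Inner Gamma Alpha object] + [Outer Top]
  take Mixin2:  [Mixin2 Gamma object] + [Top Mixin1 Core Inner Gamma Alpha object] + [Top]
  take Top:  [Gamma object] + [Top Mixin1 Core Inner Gamma Alpha object] + [Top]
  take Mixin1:  [Gamma object] + [Mixin1 Core Inner Gamma Alpha object]
  take Core:  [Gamma object] + [Core Inner Gamma Alpha object]
  take Inner:  [Gamma object] + [Inner Gamma Alpha object]
  take Gamma:  [Gamma object] + [Gamma Alpha object]
  take Alpha:  [object] + [Alpha object]
  take object:  [object] + [object]
MRO: Beta Outer Mixin2 Top Mixin1 Core Inner Gamma Alpha object
Top is at position 3; next is Mixin1.

Mixin1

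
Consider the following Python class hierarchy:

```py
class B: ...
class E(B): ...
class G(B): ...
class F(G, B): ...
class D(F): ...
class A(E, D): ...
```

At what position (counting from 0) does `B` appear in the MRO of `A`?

5

L[A] = A + merge(L[E], L[D], [E D])
  take E:  [E B object] + [D F G B object] + [E D]
  take D:  [B object] + [D F G B object] + [D]
  take F:  [B object] + [F G B object]
  take G:  [B object] + [G B object]
  take B:  [B object] + [B object]
  take object:  [object] + [object]
MRO: A E D F G B object
B sits at index 5.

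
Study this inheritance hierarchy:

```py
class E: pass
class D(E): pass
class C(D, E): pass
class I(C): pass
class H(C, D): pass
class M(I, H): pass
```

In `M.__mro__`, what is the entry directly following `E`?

L[M] = M + merge(L[I], L[H], [I H])
  take I:  [I C D E object] + [H C D E object] + [I H]
  take H:  [C D E object] + [H C D E object] + [H]
  take C:  [C D E object] + [C D E object]
  take D:  [D E object] + [D E object]
  take E:  [E object] + [E object]
  take object:  [object] + [object]
MRO: M I H C D E object
E is at position 5; next is object.

object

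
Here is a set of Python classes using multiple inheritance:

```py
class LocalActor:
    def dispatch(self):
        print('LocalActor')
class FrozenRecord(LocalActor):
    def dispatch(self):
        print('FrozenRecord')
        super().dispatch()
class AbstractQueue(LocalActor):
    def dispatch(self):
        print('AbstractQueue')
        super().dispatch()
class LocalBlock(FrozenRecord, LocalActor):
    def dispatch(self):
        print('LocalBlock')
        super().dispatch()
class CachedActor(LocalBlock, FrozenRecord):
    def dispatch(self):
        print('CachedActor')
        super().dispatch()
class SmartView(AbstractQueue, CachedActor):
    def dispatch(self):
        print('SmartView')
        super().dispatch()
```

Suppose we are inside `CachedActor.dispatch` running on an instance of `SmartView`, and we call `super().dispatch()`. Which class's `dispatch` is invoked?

LocalBlock

L[SmartView] = SmartView + merge(L[AbstractQueue], L[CachedActor], [AbstractQueue CachedActor])
  take AbstractQueue:  [AbstractQueue LocalActor object] + [CachedActor LocalBlock FrozenRecord LocalActor object] + [AbstractQueue CachedActor]
  take CachedActor:  [LocalActor object] + [CachedActor LocalBlock FrozenRecord LocalActor object] + [CachedActor]
  take LocalBlock:  [LocalActor object] + [LocalBlock FrozenRecord LocalActor object]
  take FrozenRecord:  [LocalActor object] + [FrozenRecord LocalActor object]
  take LocalActor:  [LocalActor object] + [LocalActor object]
  take object:  [object] + [object]
MRO: SmartView AbstractQueue CachedActor LocalBlock FrozenRecord LocalActor object
super() in CachedActor.dispatch on a SmartView instance goes to the class after CachedActor in SmartView's MRO: LocalBlock.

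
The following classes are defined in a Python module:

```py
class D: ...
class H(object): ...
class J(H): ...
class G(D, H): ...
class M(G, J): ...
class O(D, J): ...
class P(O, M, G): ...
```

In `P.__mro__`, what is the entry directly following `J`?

H

L[P] = P + merge(L[O], L[M], L[G], [O M G])
  take O:  [O D J H object] + [M G D J H object] + [G D H object] + [O M G]
  take M:  [D J H object] + [M G D J H object] + [G D H object] + [M G]
  take G:  [D J H object] + [G D J H object] + [G D H object] + [G]
  take D:  [D J H object] + [D J H object] + [D H object]
  take J:  [J H object] + [J H object] + [H object]
  take H:  [H object] + [H object] + [H object]
  take object:  [object] + [object] + [object]
MRO: P O M G D J H object
J is at position 5; next is H.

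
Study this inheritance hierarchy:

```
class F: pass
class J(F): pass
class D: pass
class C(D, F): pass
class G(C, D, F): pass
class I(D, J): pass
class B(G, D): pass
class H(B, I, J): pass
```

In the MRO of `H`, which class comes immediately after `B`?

G

L[H] = H + merge(L[B], L[I], L[J], [B I J])
  take B:  [B G C D F object] + [I D J F object] + [J F object] + [B I J]
  take G:  [G C D F object] + [I D J F object] + [J F object] + [I J]
  take C:  [C D F object] + [I D J F object] + [J F object] + [I J]
  take I:  [D F object] + [I D J F object] + [J F object] + [I J]
  take D:  [D F object] + [D J F object] + [J F object] + [J]
  take J:  [F object] + [J F object] + [J F object] + [J]
  take F:  [F object] + [F object] + [F object]
  take object:  [object] + [object] + [object]
MRO: H B G C I D J F object
B is at position 1; next is G.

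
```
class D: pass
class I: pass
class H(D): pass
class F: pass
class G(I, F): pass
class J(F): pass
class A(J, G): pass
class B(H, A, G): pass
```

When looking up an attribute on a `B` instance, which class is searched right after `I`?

F

L[B] = B + merge(L[H], L[A], L[G], [H A G])
  take H:  [H D object] + [A J G I F object] + [G I F object] + [H A G]
  take D:  [D object] + [A J G I F object] + [G I F object] + [A G]
  take A:  [object] + [A J G I F object] + [G I F object] + [A G]
  take J:  [object] + [J G I F object] + [G I F object] + [G]
  take G:  [object] + [G I F object] + [G I F object] + [G]
  take I:  [object] + [I F object] + [I F object]
  take F:  [object] + [F object] + [F object]
  take object:  [object] + [object] + [object]
MRO: B H D A J G I F object
I is at position 6; next is F.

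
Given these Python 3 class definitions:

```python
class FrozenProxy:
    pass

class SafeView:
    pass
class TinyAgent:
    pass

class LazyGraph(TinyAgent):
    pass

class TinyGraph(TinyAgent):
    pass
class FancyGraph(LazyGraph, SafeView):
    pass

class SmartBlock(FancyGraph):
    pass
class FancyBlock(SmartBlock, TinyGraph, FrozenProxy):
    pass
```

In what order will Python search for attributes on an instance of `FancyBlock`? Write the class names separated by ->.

L[FancyBlock] = FancyBlock + merge(L[SmartBlock], L[TinyGraph], L[FrozenProxy], [SmartBlock TinyGraph FrozenProxy])
  take SmartBlock:  [SmartBlock FancyGraph LazyGraph TinyAgent SafeView object] + [TinyGraph TinyAgent object] + [FrozenProxy object] + [SmartBlock TinyGraph FrozenProxy]
  take FancyGraph:  [FancyGraph LazyGraph TinyAgent SafeView object] + [TinyGraph TinyAgent object] + [FrozenProxy object] + [TinyGraph FrozenProxy]
  take LazyGraph:  [LazyGraph TinyAgent SafeView object] + [TinyGraph TinyAgent object] + [FrozenProxy object] + [TinyGraph FrozenProxy]
  take TinyGraph:  [TinyAgent SafeView object] + [TinyGraph TinyAgent object] + [FrozenProxy object] + [TinyGraph FrozenProxy]
  take TinyAgent:  [TinyAgent SafeView object] + [TinyAgent object] + [FrozenProxy object] + [FrozenProxy]
  take SafeView:  [SafeView object] + [object] + [FrozenProxy object] + [FrozenProxy]
  take FrozenProxy:  [object] + [object] + [FrozenProxy object] + [FrozenProxy]
  take object:  [object] + [object] + [object]

FancyBlock -> SmartBlock -> FancyGraph -> LazyGraph -> TinyGraph -> TinyAgent -> SafeView -> FrozenProxy -> object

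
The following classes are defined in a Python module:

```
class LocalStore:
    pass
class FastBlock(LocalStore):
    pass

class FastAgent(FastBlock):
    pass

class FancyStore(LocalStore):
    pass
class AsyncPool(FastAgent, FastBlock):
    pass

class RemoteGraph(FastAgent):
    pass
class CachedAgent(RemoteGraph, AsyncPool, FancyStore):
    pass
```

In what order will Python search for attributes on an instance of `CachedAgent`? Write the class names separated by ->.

CachedAgent -> RemoteGraph -> AsyncPool -> FastAgent -> FastBlock -> FancyStore -> LocalStore -> object

L[CachedAgent] = CachedAgent + merge(L[RemoteGraph], L[AsyncPool], L[FancyStore], [RemoteGraph AsyncPool FancyStore])
  take RemoteGraph:  [RemoteGraph FastAgent FastBlock LocalStore object] + [AsyncPool FastAgent FastBlock LocalStore object] + [FancyStore LocalStore object] + [RemoteGraph AsyncPool FancyStore]
  take AsyncPool:  [FastAgent FastBlock LocalStore object] + [AsyncPool FastAgent FastBlock LocalStore object] + [FancyStore LocalStore object] + [AsyncPool FancyStore]
  take FastAgent:  [FastAgent FastBlock LocalStore object] + [FastAgent FastBlock LocalStore object] + [FancyStore LocalStore object] + [FancyStore]
  take FastBlock:  [FastBlock LocalStore object] + [FastBlock LocalStore object] + [FancyStore LocalStore object] + [FancyStore]
  take FancyStore:  [LocalStore object] + [LocalStore object] + [FancyStore LocalStore object] + [FancyStore]
  take LocalStore:  [LocalStore object] + [LocalStore object] + [LocalStore object]
  take object:  [object] + [object] + [object]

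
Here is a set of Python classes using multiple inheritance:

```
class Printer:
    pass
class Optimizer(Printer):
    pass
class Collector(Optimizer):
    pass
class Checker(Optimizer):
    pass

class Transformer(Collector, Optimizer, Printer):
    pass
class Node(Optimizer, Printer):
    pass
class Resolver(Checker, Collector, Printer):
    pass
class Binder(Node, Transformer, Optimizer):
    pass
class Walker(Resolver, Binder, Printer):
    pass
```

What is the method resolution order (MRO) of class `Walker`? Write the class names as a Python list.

[Walker, Resolver, Checker, Binder, Node, Transformer, Collector, Optimizer, Printer, object]

L[Walker] = Walker + merge(L[Resolver], L[Binder], L[Printer], [Resolver Binder Printer])
  take Resolver:  [Resolver Checker Collector Optimizer Printer object] + [Binder Node Transformer Collector Optimizer Printer object] + [Printer object] + [Resolver Binder Printer]
  take Checker:  [Checker Collector Optimizer Printer object] + [Binder Node Transformer Collector Optimizer Printer object] + [Printer object] + [Binder Printer]
  take Binder:  [Collector Optimizer Printer object] + [Binder Node Transformer Collector Optimizer Printer object] + [Printer object] + [Binder Printer]
  take Node:  [Collector Optimizer Printer object] + [Node Transformer Collector Optimizer Printer object] + [Printer object] + [Printer]
  take Transformer:  [Collector Optimizer Printer object] + [Transformer Collector Optimizer Printer object] + [Printer object] + [Printer]
  take Collector:  [Collector Optimizer Printer object] + [Collector Optimizer Printer object] + [Printer object] + [Printer]
  take Optimizer:  [Optimizer Printer object] + [Optimizer Printer object] + [Printer object] + [Printer]
  take Printer:  [Printer object] + [Printer object] + [Printer object] + [Printer]
  take object:  [object] + [object] + [object]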